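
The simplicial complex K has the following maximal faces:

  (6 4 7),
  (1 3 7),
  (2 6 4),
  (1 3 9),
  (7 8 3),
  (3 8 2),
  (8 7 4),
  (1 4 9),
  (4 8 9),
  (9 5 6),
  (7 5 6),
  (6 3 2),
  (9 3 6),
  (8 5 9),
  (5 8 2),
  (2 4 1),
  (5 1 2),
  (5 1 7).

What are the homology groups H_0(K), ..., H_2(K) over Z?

We work with the vertex ordering 1 < 2 < 3 < 4 < 5 < 6 < 7 < 8 < 9. The simplices of K, each written with vertices in increasing order, are:

  0-simplices (9): [1], [2], [3], [4], [5], [6], [7], [8], [9]
  1-simplices (27): (27 of them)
  2-simplices (18): [1,2,4], [1,2,5], [1,3,7], [1,3,9], [1,4,9], [1,5,7], [2,3,6], [2,3,8], [2,4,6], [2,5,8], [3,6,9], [3,7,8], [4,6,7], [4,7,8], [4,8,9], [5,6,7], [5,6,9], [5,8,9]

so the chain groups are C_0 ≅ Z^9, C_1 ≅ Z^27, C_2 ≅ Z^18.

∂_1: C_1 → C_0 is given by ∂[p,q] = [q] − [p]. For instance
  ∂[6,7] = [7] − [6].
The resulting 9×27 matrix has rank 8, and its Smith normal form has invariant factors (1,1,1,1,1,1,1,1).

The boundary map ∂_2: C_2 → C_1 sends each 2-simplex [p,q,r] to [q,r] − [p,r] + [p,q]. For instance
  ∂[2,5,8] = [5,8] − [2,8] + [2,5],
  ∂[3,6,9] = [6,9] − [3,9] + [3,6].
The resulting 27×18 matrix has rank 17, and its Smith normal form has invariant factors (1,1,1,1,1,1,1,1,1,1,1,1,1,1,1,1,1).

Computing H_k = (kernel of ∂_k) / (image of ∂_{k+1}):

  H_0: rank C_0 − rank ∂_1 = 9 − 8 = 1, and the invariant factors of ∂_1 are all 1, so H_0 = Z.
  H_1: rank ker ∂_1 − rank ∂_2 = (27 − 8) − 17 = 2, and the invariant factors of ∂_2 are all 1, so H_1 = Z^2.
  H_2: rank ker ∂_2 − rank ∂_3 = (18 − 17) − 0 = 1, and there is no ∂_3, so H_2 = Z.

H_0 = Z,  H_1 = Z^2,  H_2 = Z.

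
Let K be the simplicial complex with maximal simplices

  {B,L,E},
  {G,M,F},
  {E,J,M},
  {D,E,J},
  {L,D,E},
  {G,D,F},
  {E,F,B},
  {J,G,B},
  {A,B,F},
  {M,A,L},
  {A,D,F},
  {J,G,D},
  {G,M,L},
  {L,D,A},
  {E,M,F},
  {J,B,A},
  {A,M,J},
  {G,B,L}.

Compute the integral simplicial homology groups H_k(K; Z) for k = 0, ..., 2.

H_0 ≅ Z,  H_1 ≅ Z^2,  H_2 ≅ Z.

Order the vertices as A < B < D < E < F < G < J < L < M. Listing each simplex with vertices in this order, K has dimension 2 with simplices:

  0-simplices (9): A, B, D, E, F, G, J, L, M
  1-simplices (27): AB, AD, AF, AJ, AL, AM, BE, BF, BG, BJ, BL, DE, DF, DG, DJ, DL, EF, EJ, EL, EM, FG, FM, GJ, GL, GM, JM, LM
  2-simplices (18): ABF, ABJ, ADF, ADL, AJM, ALM, BEF, BEL, BGJ, BGL, DEJ, DEL, DFG, DGJ, EFM, EJM, FGM, GLM

giving chain groups C_0 ≅ Z^9, C_1 ≅ Z^27, C_2 ≅ Z^18.

∂_1: C_1 → C_0 is given by ∂[p,q] = [q] − [p].
The 9×27 boundary matrix has rank 8 and Smith normal form diag(1,1,1,1,1,1,1,1).

∂_2: C_2 → C_1 acts by ∂[p,q,r] = [q,r] − [p,r] + [p,q]. For instance
  ∂DEL = EL − DL + DE,
  ∂BGJ = GJ − BJ + BG.
The resulting 27×18 matrix has rank 17, and its Smith normal form has invariant factors (1,1,1,1,1,1,1,1,1,1,1,1,1,1,1,1,1).

Reading off H_k = ker ∂_k / im ∂_{k+1}:

  H_0: rank C_0 − rank ∂_1 = 9 − 8 = 1, and the invariant factors of ∂_1 are all 1, so H_0 ≅ Z.
  H_1: rank ker ∂_1 − rank ∂_2 = (27 − 8) − 17 = 2, and the invariant factors of ∂_2 are all 1, so H_1 ≅ Z^2.
  H_2: rank ker ∂_2 − rank ∂_3 = (18 − 17) − 0 = 1, and there is no ∂_3, so H_2 ≅ Z.

As a check, the Euler characteristic is 9 − 27 + 18 = 0, which agrees with 1 − 2 + 1 = 0.
(K is a triangulation of the torus T^2.)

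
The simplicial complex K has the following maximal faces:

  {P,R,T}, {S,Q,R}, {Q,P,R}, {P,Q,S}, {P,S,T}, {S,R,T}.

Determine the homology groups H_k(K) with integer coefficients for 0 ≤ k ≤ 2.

H_0 ≅ Z,  H_1 = 0,  H_2 ≅ Z.

K has 5 vertices, 9 edges, 6 triangles.
rank ∂_0 = 0, rank ∂_1 = 4 ⇒ b_0 = 5 − 0 − 4 = 1; all invariant factors of ∂_1 are 1 so no torsion. So H_0 = Z.
rank ∂_1 = 4, rank ∂_2 = 5 ⇒ b_1 = 9 − 4 − 5 = 0; all invariant factors of ∂_2 are 1 so no torsion. So H_1 = 0.
rank ∂_2 = 5, rank ∂_3 = 0 ⇒ b_2 = 6 − 5 − 0 = 1. So H_2 = Z.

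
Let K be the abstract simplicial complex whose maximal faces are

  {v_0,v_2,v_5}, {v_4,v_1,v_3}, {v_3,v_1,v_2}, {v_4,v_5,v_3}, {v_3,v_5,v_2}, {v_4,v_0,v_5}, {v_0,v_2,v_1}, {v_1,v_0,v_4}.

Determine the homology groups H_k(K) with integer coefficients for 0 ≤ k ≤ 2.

We work with the vertex ordering v_0 < v_1 < v_2 < v_3 < v_4 < v_5. The simplices of K, each written with vertices in increasing order, are:

  0-simplices (6): [v_0], [v_1], [v_2], [v_3], [v_4], [v_5]
  1-simplices (12): [v_0,v_1], [v_0,v_2], [v_0,v_4], [v_0,v_5], [v_1,v_2], [v_1,v_3], [v_1,v_4], [v_2,v_3], [v_2,v_5], [v_3,v_4], [v_3,v_5], [v_4,v_5]
  2-simplices (8): [v_0,v_1,v_2], [v_0,v_1,v_4], [v_0,v_2,v_5], [v_0,v_4,v_5], [v_1,v_2,v_3], [v_1,v_3,v_4], [v_2,v_3,v_5], [v_3,v_4,v_5]

Hence C_0 ≅ Z^6, C_1 ≅ Z^12, C_2 ≅ Z^8.

Boundary ∂_1: C_1 → C_0 sends each edge [p,q] (with p < q) to q − p. For instance
  ∂[v_3,v_4] = [v_4] − [v_3].
The resulting 6×12 matrix has rank 5, and its Smith normal form has invariant factors (1,1,1,1,1).

Boundary ∂_2: C_2 → C_1 acts by ∂[p,q,r] = [q,r] − [p,r] + [p,q]. For instance
  ∂[v_1,v_3,v_4] = [v_3,v_4] − [v_1,v_4] + [v_1,v_3],
  ∂[v_0,v_1,v_4] = [v_1,v_4] − [v_0,v_4] + [v_0,v_1].
As a 12×8 matrix over Z this has rank 7, with invariant factors (1,1,1,1,1,1,1).

From H_k ≅ ker(∂_k) / im(∂_{k+1}) we obtain:

  H_0: rank C_0 − rank ∂_1 = 6 − 5 = 1, and the invariant factors of ∂_1 are all 1, so H_0 = Z.
  H_1: rank ker ∂_1 − rank ∂_2 = (12 − 5) − 7 = 0, and the invariant factors of ∂_2 are all 1, so H_1 = 0.
  H_2: rank ker ∂_2 − rank ∂_3 = (8 − 7) − 0 = 1, and there is no ∂_3, so H_2 = Z.

H_0 = Z,  H_1 = 0,  H_2 = Z.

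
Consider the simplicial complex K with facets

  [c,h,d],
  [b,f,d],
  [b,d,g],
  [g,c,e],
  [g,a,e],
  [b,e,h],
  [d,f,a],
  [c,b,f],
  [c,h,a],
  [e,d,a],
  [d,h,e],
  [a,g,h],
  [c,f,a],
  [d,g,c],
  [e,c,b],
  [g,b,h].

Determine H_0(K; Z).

We work with the vertex ordering a < b < c < d < e < f < g < h. The simplices of K, each written with vertices in increasing order, are:

  0-simplices (8): a, b, c, d, e, f, g, h
  1-simplices (24): ac, ad, ae, af, ag, ah, bc, bd, be, bf, bg, bh, cd, ce, cf, cg, ch, de, df, dg, dh, eg, eh, gh
  2-simplices (16): acf, ach, ade, adf, aeg, agh, bce, bcf, bdf, bdg, beh, bgh, cdg, cdh, ceg, deh

giving chain groups C_0 ≅ Z^8, C_1 ≅ Z^24, C_2 ≅ Z^16.

The boundary map ∂_1: C_1 → C_0 maps an edge to its endpoints' difference, ∂[p,q] = q − p. For instance
  ∂gh = h − g.
The resulting 8×24 matrix has rank 7, and its Smith normal form has invariant factors (1,1,1,1,1,1,1).

The boundary map ∂_2: C_2 → C_1 maps a triangle to the signed sum of its edges. For instance
  ∂agh = gh − ah + ag,
  ∂beh = eh − bh + be.
The 24×16 boundary matrix has rank 15 and Smith normal form diag(1,1,1,1,1,1,1,1,1,1,1,1,1,1,1).

Computing H_k = (kernel of ∂_k) / (image of ∂_{k+1}):

  H_0: rank C_0 − rank ∂_1 = 8 − 7 = 1, and the invariant factors of ∂_1 are all 1, so H_0 ≅ Z.

H_0 ≅ Z.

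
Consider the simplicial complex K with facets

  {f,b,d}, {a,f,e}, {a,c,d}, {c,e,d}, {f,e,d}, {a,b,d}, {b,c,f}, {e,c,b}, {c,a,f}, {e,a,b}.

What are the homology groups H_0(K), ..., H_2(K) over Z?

Take the total order a < b < c < d < e < f on the vertex set. Then K (dimension 2) consists of the simplices:

  0-simplices (6): a, b, c, d, e, f
  1-simplices (15): ab, ac, ad, ae, af, bc, bd, be, bf, cd, ce, cf, de, df, ef
  2-simplices (10): abd, abe, acd, acf, aef, bce, bcf, bdf, cde, def

Hence C_0 ≅ Z^6, C_1 ≅ Z^15, C_2 ≅ Z^10.

∂_1: C_1 → C_0 maps an edge to its endpoints' difference, ∂[p,q] = q − p. For instance
  ∂be = e − b.
The resulting 6×15 matrix has rank 5, and its Smith normal form has invariant factors (1,1,1,1,1).

Boundary ∂_2: C_2 → C_1 maps a triangle to the signed sum of its edges. For instance
  ∂abe = be − ae + ab,
  ∂acf = cf − af + ac.
The 15×10 boundary matrix has rank 10 and Smith normal form diag(1,1,1,1,1,1,1,1,1,2).

From H_k ≅ ker(∂_k) / im(∂_{k+1}) we obtain:

  H_0: rank C_0 − rank ∂_1 = 6 − 5 = 1, and the invariant factors of ∂_1 are all 1, so H_0 = Z.
  H_1: rank ker ∂_1 − rank ∂_2 = (15 − 5) − 10 = 0, and ∂_2 has invariant factor 2 > 1, so H_1 = Z/2Z.
  H_2: rank ker ∂_2 − rank ∂_3 = (10 − 10) − 0 = 0, and there is no ∂_3, so H_2 = 0.

(K is a triangulation of the real projective plane RP^2.)

H_0 ≅ Z,  H_1 ≅ Z/2Z,  H_2 = 0.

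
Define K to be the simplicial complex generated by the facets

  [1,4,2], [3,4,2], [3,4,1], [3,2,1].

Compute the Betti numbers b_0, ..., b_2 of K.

K has 4 vertices, 6 edges, 4 triangles.
rank ∂_0 = 0, rank ∂_1 = 3 ⇒ b_0 = 4 − 0 − 3 = 1; all invariant factors of ∂_1 are 1 so no torsion. So H_0 = Z.
rank ∂_1 = 3, rank ∂_2 = 3 ⇒ b_1 = 6 − 3 − 3 = 0; all invariant factors of ∂_2 are 1 so no torsion. So H_1 = 0.
rank ∂_2 = 3, rank ∂_3 = 0 ⇒ b_2 = 4 − 3 − 0 = 1. So H_2 = Z.

b_0 = 1, b_1 = 0, b_2 = 1.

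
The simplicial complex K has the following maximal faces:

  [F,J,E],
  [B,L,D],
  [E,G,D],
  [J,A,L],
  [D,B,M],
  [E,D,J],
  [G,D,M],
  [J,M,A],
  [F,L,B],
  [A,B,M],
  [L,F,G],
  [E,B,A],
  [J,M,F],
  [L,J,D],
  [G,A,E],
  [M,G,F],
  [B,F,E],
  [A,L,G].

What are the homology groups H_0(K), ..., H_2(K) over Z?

Order the vertices as A < B < D < E < F < G < J < L < M. Listing each simplex with vertices in this order, K has dimension 2 with simplices:

  0-simplices (9): A, B, D, E, F, G, J, L, M
  1-simplices (27): AB, AE, AG, AJ, AL, AM, BD, BE, BF, BL, BM, DE, DG, DJ, DL, DM, EF, EG, EJ, FG, FJ, FL, FM, GL, GM, JL, JM
  2-simplices (18): ABE, ABM, AEG, AGL, AJL, AJM, BDL, BDM, BEF, BFL, DEG, DEJ, DGM, DJL, EFJ, FGL, FGM, FJM

Hence C_0 ≅ Z^9, C_1 ≅ Z^27, C_2 ≅ Z^18.

∂_1: C_1 → C_0 maps an edge to its endpoints' difference, ∂[p,q] = q − p.
The 9×27 boundary matrix has rank 8 and Smith normal form diag(1,1,1,1,1,1,1,1).

The boundary map ∂_2: C_2 → C_1 acts by ∂[p,q,r] = [q,r] − [p,r] + [p,q]. For instance
  ∂DEG = EG − DG + DE,
  ∂BFL = FL − BL + BF.
The 27×18 boundary matrix has rank 17 and Smith normal form diag(1,1,1,1,1,1,1,1,1,1,1,1,1,1,1,1,1).

Now H_k = ker ∂_k / im ∂_{k+1}, so:

  H_0: rank C_0 − rank ∂_1 = 9 − 8 = 1, and the invariant factors of ∂_1 are all 1, so H_0 = Z.
  H_1: rank ker ∂_1 − rank ∂_2 = (27 − 8) − 17 = 2, and the invariant factors of ∂_2 are all 1, so H_1 = Z^2.
  H_2: rank ker ∂_2 − rank ∂_3 = (18 − 17) − 0 = 1, and there is no ∂_3, so H_2 = Z.

H_0 = Z,  H_1 = Z^2,  H_2 = Z.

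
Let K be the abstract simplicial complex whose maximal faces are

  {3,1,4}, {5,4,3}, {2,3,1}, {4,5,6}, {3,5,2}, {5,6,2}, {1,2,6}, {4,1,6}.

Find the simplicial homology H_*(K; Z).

H_0 ≅ Z,  H_1 = 0,  H_2 ≅ Z.

Order the vertices as 1 < 2 < 3 < 4 < 5 < 6. Listing each simplex with vertices in this order, K has dimension 2 with simplices:

  0-simplices (6): [1], [2], [3], [4], [5], [6]
  1-simplices (12): [1,2], [1,3], [1,4], [1,6], [2,3], [2,5], [2,6], [3,4], [3,5], [4,5], [4,6], [5,6]
  2-simplices (8): [1,2,3], [1,2,6], [1,3,4], [1,4,6], [2,3,5], [2,5,6], [3,4,5], [4,5,6]

so the chain groups are C_0 ≅ Z^6, C_1 ≅ Z^12, C_2 ≅ Z^8.

The boundary map ∂_1: C_1 → C_0 sends each edge [p,q] (with p < q) to q − p. For instance
  ∂[3,5] = [5] − [3].
The 6×12 boundary matrix has rank 5 and Smith normal form diag(1,1,1,1,1).

The boundary map ∂_2: C_2 → C_1 acts by ∂[p,q,r] = [q,r] − [p,r] + [p,q]. For instance
  ∂[2,3,5] = [3,5] − [2,5] + [2,3],
  ∂[4,5,6] = [5,6] − [4,6] + [4,5].
The resulting 12×8 matrix has rank 7, and its Smith normal form has invariant factors (1,1,1,1,1,1,1).

Now H_k = ker ∂_k / im ∂_{k+1}, so:

  H_0: rank C_0 − rank ∂_1 = 6 − 5 = 1, and the invariant factors of ∂_1 are all 1, so H_0 = Z.
  H_1: rank ker ∂_1 − rank ∂_2 = (12 − 5) − 7 = 0, and the invariant factors of ∂_2 are all 1, so H_1 = 0.
  H_2: rank ker ∂_2 − rank ∂_3 = (8 − 7) − 0 = 1, and there is no ∂_3, so H_2 = Z.

As a check, the Euler characteristic is 6 − 12 + 8 = 2, which agrees with 1 − 0 + 1 = 2.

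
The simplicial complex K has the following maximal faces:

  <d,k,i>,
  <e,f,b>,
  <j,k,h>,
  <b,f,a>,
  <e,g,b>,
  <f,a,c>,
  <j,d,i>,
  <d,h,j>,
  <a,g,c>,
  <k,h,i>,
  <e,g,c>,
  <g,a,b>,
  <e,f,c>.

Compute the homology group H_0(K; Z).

K has 11 vertices, 22 edges, 13 triangles.
rank ∂_0 = 0, rank ∂_1 = 9 ⇒ b_0 = 11 − 0 − 9 = 2; all invariant factors of ∂_1 are 1 so no torsion. So H_0 ≅ Z^2.

H_0 ≅ Z^2.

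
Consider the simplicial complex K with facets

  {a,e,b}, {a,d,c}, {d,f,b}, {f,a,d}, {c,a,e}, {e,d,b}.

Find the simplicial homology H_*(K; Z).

Take the total order a < b < c < d < e < f on the vertex set. Then K (dimension 2) consists of the simplices:

  0-simplices (6): a, b, c, d, e, f
  1-simplices (12): ab, ac, ad, ae, af, bd, be, bf, cd, ce, de, df
  2-simplices (6): abe, acd, ace, adf, bde, bdf

giving chain groups C_0 ≅ Z^6, C_1 ≅ Z^12, C_2 ≅ Z^6.

Boundary ∂_1: C_1 → C_0 is given by ∂[p,q] = [q] − [p]. For instance
  ∂ae = e − a.
The 6×12 boundary matrix has rank 5 and Smith normal form diag(1,1,1,1,1).

The boundary map ∂_2: C_2 → C_1 sends each 2-simplex [p,q,r] to [q,r] − [p,r] + [p,q]. For instance
  ∂bde = de − be + bd,
  ∂acd = cd − ad + ac.
As a 12×6 matrix over Z this has rank 6, with invariant factors (1,1,1,1,1,1).

Now H_k = ker ∂_k / im ∂_{k+1}, so:

  H_0: rank C_0 − rank ∂_1 = 6 − 5 = 1, and the invariant factors of ∂_1 are all 1, so H_0 = Z.
  H_1: rank ker ∂_1 − rank ∂_2 = (12 − 5) − 6 = 1, and the invariant factors of ∂_2 are all 1, so H_1 = Z.
  H_2: rank ker ∂_2 − rank ∂_3 = (6 − 6) − 0 = 0, and there is no ∂_3, so H_2 = 0.

H_0 ≅ Z,  H_1 ≅ Z,  H_2 = 0.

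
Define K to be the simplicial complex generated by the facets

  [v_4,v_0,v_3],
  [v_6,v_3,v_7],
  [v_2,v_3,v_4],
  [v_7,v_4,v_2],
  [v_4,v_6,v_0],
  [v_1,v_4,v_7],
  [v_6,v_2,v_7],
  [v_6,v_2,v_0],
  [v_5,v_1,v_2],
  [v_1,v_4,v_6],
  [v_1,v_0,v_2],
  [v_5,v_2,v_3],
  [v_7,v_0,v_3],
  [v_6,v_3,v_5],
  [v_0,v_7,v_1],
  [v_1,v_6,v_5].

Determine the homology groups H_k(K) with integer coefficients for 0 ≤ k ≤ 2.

Order the vertices as v_0 < v_1 < v_2 < v_3 < v_4 < v_5 < v_6 < v_7. Listing each simplex with vertices in this order, K has dimension 2 with simplices:

  0-simplices (8): [v_0], [v_1], [v_2], [v_3], [v_4], [v_5], [v_6], [v_7]
  1-simplices (24): (24 of them)
  2-simplices (16): (16 of them)

giving chain groups C_0 ≅ Z^8, C_1 ≅ Z^24, C_2 ≅ Z^16.

∂_1: C_1 → C_0 maps an edge to its endpoints' difference, ∂[p,q] = q − p.
As a 8×24 matrix over Z this has rank 7, with invariant factors (1,1,1,1,1,1,1).

Boundary ∂_2: C_2 → C_1 acts by ∂[p,q,r] = [q,r] − [p,r] + [p,q]. For instance
  ∂[v_0,v_1,v_2] = [v_1,v_2] − [v_0,v_2] + [v_0,v_1],
  ∂[v_2,v_6,v_7] = [v_6,v_7] − [v_2,v_7] + [v_2,v_6].
This gives a 24×16 integer matrix of rank 15; reducing to Smith normal form yields diagonal entries (1,1,1,1,1,1,1,1,1,1,1,1,1,1,1).

Now H_k = ker ∂_k / im ∂_{k+1}, so:

  H_0: rank C_0 − rank ∂_1 = 8 − 7 = 1, and the invariant factors of ∂_1 are all 1, so H_0 = Z.
  H_1: rank ker ∂_1 − rank ∂_2 = (24 − 7) − 15 = 2, and the invariant factors of ∂_2 are all 1, so H_1 = Z^2.
  H_2: rank ker ∂_2 − rank ∂_3 = (16 − 15) − 0 = 1, and there is no ∂_3, so H_2 = Z.

As a check, the Euler characteristic is 8 − 24 + 16 = 0, which agrees with 1 − 2 + 1 = 0.

H_0 = Z,  H_1 = Z^2,  H_2 = Z.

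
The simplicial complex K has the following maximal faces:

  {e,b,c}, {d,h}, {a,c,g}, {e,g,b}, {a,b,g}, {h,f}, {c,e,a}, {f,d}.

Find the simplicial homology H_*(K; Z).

K has 8 vertices, 13 edges, 5 triangles.
rank ∂_0 = 0, rank ∂_1 = 6 ⇒ b_0 = 8 − 0 − 6 = 2; all invariant factors of ∂_1 are 1 so no torsion. So H_0 ≅ Z^2.
rank ∂_1 = 6, rank ∂_2 = 5 ⇒ b_1 = 13 − 6 − 5 = 2; all invariant factors of ∂_2 are 1 so no torsion. So H_1 ≅ Z^2.
rank ∂_2 = 5, rank ∂_3 = 0 ⇒ b_2 = 5 − 5 − 0 = 0. So H_2 ≅ 0.

H_0 = Z^2,  H_1 = Z^2,  H_2 = 0.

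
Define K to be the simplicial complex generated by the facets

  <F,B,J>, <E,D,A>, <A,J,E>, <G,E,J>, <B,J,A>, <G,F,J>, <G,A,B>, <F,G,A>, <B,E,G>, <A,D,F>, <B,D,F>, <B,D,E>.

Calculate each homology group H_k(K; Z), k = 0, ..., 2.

H_0 ≅ Z,  H_1 ≅ Z_2,  H_2 = 0.

K has 7 vertices, 18 edges, 12 triangles.
rank ∂_0 = 0, rank ∂_1 = 6 ⇒ b_0 = 7 − 0 − 6 = 1; all invariant factors of ∂_1 are 1 so no torsion. So H_0 ≅ Z.
rank ∂_1 = 6, rank ∂_2 = 12 ⇒ b_1 = 18 − 6 − 12 = 0; ∂_2 has invariant factor(s) [2] giving torsion. So H_1 ≅ Z_2.
rank ∂_2 = 12, rank ∂_3 = 0 ⇒ b_2 = 12 − 12 − 0 = 0. So H_2 ≅ 0.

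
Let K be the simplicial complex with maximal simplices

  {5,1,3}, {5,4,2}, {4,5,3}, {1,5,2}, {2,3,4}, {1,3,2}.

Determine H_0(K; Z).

H_0 ≅ Z.

K has 5 vertices, 9 edges, 6 triangles.
rank ∂_0 = 0, rank ∂_1 = 4 ⇒ b_0 = 5 − 0 − 4 = 1; all invariant factors of ∂_1 are 1 so no torsion. So H_0 ≅ Z.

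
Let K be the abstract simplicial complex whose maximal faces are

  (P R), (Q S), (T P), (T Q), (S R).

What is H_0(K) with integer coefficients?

K has 5 vertices, 5 edges.
rank ∂_0 = 0, rank ∂_1 = 4 ⇒ b_0 = 5 − 0 − 4 = 1; all invariant factors of ∂_1 are 1 so no torsion. So H_0 ≅ Z.

H_0 = Z.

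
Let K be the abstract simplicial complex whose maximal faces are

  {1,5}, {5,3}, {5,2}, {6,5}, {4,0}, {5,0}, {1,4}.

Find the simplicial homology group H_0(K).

H_0 ≅ Z.

Take the total order 0 < 1 < 2 < 3 < 4 < 5 < 6 on the vertex set. Then K (dimension 1) consists of the simplices:

  0-simplices (7): [0], [1], [2], [3], [4], [5], [6]
  1-simplices (7): [0,4], [0,5], [1,4], [1,5], [2,5], [3,5], [5,6]

so the chain groups are C_0 ≅ Z^7, C_1 ≅ Z^7.

Boundary ∂_1: C_1 → C_0 is given by ∂[p,q] = [q] − [p]. For instance
  ∂[3,5] = [5] − [3].
The 7×7 boundary matrix has rank 6 and Smith normal form diag(1,1,1,1,1,1).

Now H_k = ker ∂_k / im ∂_{k+1}, so:

  H_0: rank C_0 − rank ∂_1 = 7 − 6 = 1, and the invariant factors of ∂_1 are all 1, so H_0 = Z.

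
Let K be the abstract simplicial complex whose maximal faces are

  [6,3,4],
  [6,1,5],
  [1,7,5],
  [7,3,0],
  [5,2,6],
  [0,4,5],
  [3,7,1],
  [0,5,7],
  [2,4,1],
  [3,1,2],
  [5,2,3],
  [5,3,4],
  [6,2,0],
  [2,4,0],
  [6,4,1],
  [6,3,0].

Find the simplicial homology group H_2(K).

H_2 ≅ Z.

Order the vertices as 0 < 1 < 2 < 3 < 4 < 5 < 6 < 7. Listing each simplex with vertices in this order, K has dimension 2 with simplices:

  0-simplices (8): [0], [1], [2], [3], [4], [5], [6], [7]
  1-simplices (24): (24 of them)
  2-simplices (16): [0,2,4], [0,2,6], [0,3,6], [0,3,7], [0,4,5], [0,5,7], [1,2,3], [1,2,4], [1,3,7], [1,4,6], [1,5,6], [1,5,7], [2,3,5], [2,5,6], [3,4,5], [3,4,6]

so the chain groups are C_0 ≅ Z^8, C_1 ≅ Z^24, C_2 ≅ Z^16.

The boundary map ∂_1: C_1 → C_0 is given by ∂[p,q] = [q] − [p]. For instance
  ∂[0,6] = [6] − [0].
This gives a 8×24 integer matrix of rank 7; reducing to Smith normal form yields diagonal entries (1,1,1,1,1,1,1).

Boundary ∂_2: C_2 → C_1 acts by ∂[p,q,r] = [q,r] − [p,r] + [p,q]. For instance
  ∂[2,5,6] = [5,6] − [2,6] + [2,5],
  ∂[0,2,4] = [2,4] − [0,4] + [0,2].
The resulting 24×16 matrix has rank 15, and its Smith normal form has invariant factors (1,1,1,1,1,1,1,1,1,1,1,1,1,1,1).

Computing H_k = (kernel of ∂_k) / (image of ∂_{k+1}):

  H_2: rank ker ∂_2 − rank ∂_3 = (16 − 15) − 0 = 1, and there is no ∂_3, so H_2 ≅ Z.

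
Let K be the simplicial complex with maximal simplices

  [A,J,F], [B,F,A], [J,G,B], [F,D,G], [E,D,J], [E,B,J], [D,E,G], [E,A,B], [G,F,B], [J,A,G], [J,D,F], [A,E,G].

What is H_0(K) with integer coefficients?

H_0 = Z.

We work with the vertex ordering A < B < D < E < F < G < J. The simplices of K, each written with vertices in increasing order, are:

  0-simplices (7): A, B, D, E, F, G, J
  1-simplices (18): AB, AE, AF, AG, AJ, BE, BF, BG, BJ, DE, DF, DG, DJ, EG, EJ, FG, FJ, GJ
  2-simplices (12): ABE, ABF, AEG, AFJ, AGJ, BEJ, BFG, BGJ, DEG, DEJ, DFG, DFJ

giving chain groups C_0 ≅ Z^7, C_1 ≅ Z^18, C_2 ≅ Z^12.

The boundary map ∂_1: C_1 → C_0 sends each edge [p,q] (with p < q) to q − p. For instance
  ∂AE = E − A.
As a 7×18 matrix over Z this has rank 6, with invariant factors (1,1,1,1,1,1).

Boundary ∂_2: C_2 → C_1 acts by ∂[p,q,r] = [q,r] − [p,r] + [p,q]. For instance
  ∂DEJ = EJ − DJ + DE,
  ∂BGJ = GJ − BJ + BG.
This gives a 18×12 integer matrix of rank 12; reducing to Smith normal form yields diagonal entries (1,1,1,1,1,1,1,1,1,1,1,2).

From H_k ≅ ker(∂_k) / im(∂_{k+1}) we obtain:

  H_0: rank C_0 − rank ∂_1 = 7 − 6 = 1, and the invariant factors of ∂_1 are all 1, so H_0 = Z.

(K is a triangulation of the real projective plane RP^2.)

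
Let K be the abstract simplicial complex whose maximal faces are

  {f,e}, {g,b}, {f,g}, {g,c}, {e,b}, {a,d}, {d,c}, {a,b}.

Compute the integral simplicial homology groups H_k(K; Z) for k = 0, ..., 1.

H_0 = Z,  H_1 = Z^2.

K has 7 vertices, 8 edges.
rank ∂_0 = 0, rank ∂_1 = 6 ⇒ b_0 = 7 − 0 − 6 = 1; all invariant factors of ∂_1 are 1 so no torsion. So H_0 ≅ Z.
rank ∂_1 = 6, rank ∂_2 = 0 ⇒ b_1 = 8 − 6 − 0 = 2. So H_1 ≅ Z^2.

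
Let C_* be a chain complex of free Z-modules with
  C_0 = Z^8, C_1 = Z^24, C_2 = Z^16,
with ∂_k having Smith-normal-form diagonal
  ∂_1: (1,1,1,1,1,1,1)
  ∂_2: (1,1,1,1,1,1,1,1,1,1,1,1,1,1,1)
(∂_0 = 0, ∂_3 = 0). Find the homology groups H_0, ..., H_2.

H_0: b_0 = 8 − 0 − 7 = 1; torsion from ∂_1 factors > 1: none. So H_0 ≅ Z.
H_1: b_1 = 24 − 7 − 15 = 2; torsion from ∂_2 factors > 1: none. So H_1 ≅ Z^2.
H_2: b_2 = 16 − 15 − 0 = 1; torsion from ∂_3 factors > 1: none. So H_2 ≅ Z.

H_0 ≅ Z,  H_1 ≅ Z^2,  H_2 ≅ Z.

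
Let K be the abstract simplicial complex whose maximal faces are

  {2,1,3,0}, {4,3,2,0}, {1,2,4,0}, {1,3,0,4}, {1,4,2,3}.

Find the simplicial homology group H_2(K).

H_2 ≅ 0.

K has 5 vertices, 10 edges, 10 triangles, 5 3-simplices.
rank ∂_2 = 6, rank ∂_3 = 4 ⇒ b_2 = 10 − 6 − 4 = 0; all invariant factors of ∂_3 are 1 so no torsion. So H_2 = 0.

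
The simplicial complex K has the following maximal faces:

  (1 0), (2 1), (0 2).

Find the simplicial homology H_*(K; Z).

Order the vertices as 0 < 1 < 2. Listing each simplex with vertices in this order, K has dimension 1 with simplices:

  0-simplices (3): [0], [1], [2]
  1-simplices (3): [0,1], [0,2], [1,2]

so the chain groups are C_0 ≅ Z^3, C_1 ≅ Z^3.

∂_1: C_1 → C_0 is given by ∂[p,q] = [q] − [p]. For instance
  ∂[0,1] = [1] − [0].
The 3×3 boundary matrix has rank 2 and Smith normal form diag(1,1).

From H_k ≅ ker(∂_k) / im(∂_{k+1}) we obtain:

  H_0: rank C_0 − rank ∂_1 = 3 − 2 = 1, and the invariant factors of ∂_1 are all 1, so H_0 ≅ Z.
  H_1: rank ker ∂_1 − rank ∂_2 = (3 − 2) − 0 = 1, and there is no ∂_2, so H_1 ≅ Z.

H_0 = Z,  H_1 = Z.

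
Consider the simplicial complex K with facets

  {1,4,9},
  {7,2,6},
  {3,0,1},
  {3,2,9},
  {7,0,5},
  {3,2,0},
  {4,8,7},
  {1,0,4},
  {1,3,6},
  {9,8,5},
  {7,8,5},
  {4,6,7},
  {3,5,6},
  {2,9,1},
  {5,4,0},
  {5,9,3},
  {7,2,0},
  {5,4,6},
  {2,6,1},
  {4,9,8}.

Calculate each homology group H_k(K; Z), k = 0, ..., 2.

K has 10 vertices, 30 edges, 20 triangles.
rank ∂_0 = 0, rank ∂_1 = 9 ⇒ b_0 = 10 − 0 − 9 = 1; all invariant factors of ∂_1 are 1 so no torsion. So H_0 = Z.
rank ∂_1 = 9, rank ∂_2 = 20 ⇒ b_1 = 30 − 9 − 20 = 1; ∂_2 has invariant factor(s) [2] giving torsion. So H_1 = Z ⊕ Z/2Z.
rank ∂_2 = 20, rank ∂_3 = 0 ⇒ b_2 = 20 − 20 − 0 = 0. So H_2 = 0.

H_0 = Z,  H_1 = Z ⊕ Z/2Z,  H_2 = 0.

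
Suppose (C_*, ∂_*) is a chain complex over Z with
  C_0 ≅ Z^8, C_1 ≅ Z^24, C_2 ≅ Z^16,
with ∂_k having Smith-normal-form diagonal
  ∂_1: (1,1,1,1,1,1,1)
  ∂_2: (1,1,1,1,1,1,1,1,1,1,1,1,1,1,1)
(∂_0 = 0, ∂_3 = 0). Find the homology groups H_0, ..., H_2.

H_0: b_0 = 8 − 0 − 7 = 1; torsion from ∂_1 factors > 1: none. So H_0 ≅ Z.
H_1: b_1 = 24 − 7 − 15 = 2; torsion from ∂_2 factors > 1: none. So H_1 ≅ Z^2.
H_2: b_2 = 16 − 15 − 0 = 1; torsion from ∂_3 factors > 1: none. So H_2 ≅ Z.

H_0 ≅ Z,  H_1 ≅ Z^2,  H_2 ≅ Z.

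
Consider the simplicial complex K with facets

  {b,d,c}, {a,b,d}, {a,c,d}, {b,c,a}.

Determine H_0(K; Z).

H_0 ≅ Z.

Fix the vertex order a < b < c < d and write every simplex with vertices in increasing order. Then dim K = 2 and the simplices of K are:

  0-simplices (4): a, b, c, d
  1-simplices (6): ab, ac, ad, bc, bd, cd
  2-simplices (4): abc, abd, acd, bcd

giving chain groups C_0 ≅ Z^4, C_1 ≅ Z^6, C_2 ≅ Z^4.

∂_1: C_1 → C_0 maps an edge to its endpoints' difference, ∂[p,q] = q − p.
This gives a 4×6 integer matrix of rank 3; reducing to Smith normal form yields diagonal entries (1,1,1).

Boundary ∂_2: C_2 → C_1 maps a triangle to the signed sum of its edges. For instance
  ∂acd = cd − ad + ac,
  ∂abd = bd − ad + ab.
This gives a 6×4 integer matrix of rank 3; reducing to Smith normal form yields diagonal entries (1,1,1).

Now H_k = ker ∂_k / im ∂_{k+1}, so:

  H_0: rank C_0 − rank ∂_1 = 4 − 3 = 1, and the invariant factors of ∂_1 are all 1, so H_0 = Z.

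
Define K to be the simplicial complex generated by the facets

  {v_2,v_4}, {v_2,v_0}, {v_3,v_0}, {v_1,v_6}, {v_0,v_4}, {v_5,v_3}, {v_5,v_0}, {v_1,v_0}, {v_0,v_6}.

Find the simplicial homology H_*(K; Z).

Fix the vertex order v_0 < v_1 < v_2 < v_3 < v_4 < v_5 < v_6 and write every simplex with vertices in increasing order. Then dim K = 1 and the simplices of K are:

  0-simplices (7): [v_0], [v_1], [v_2], [v_3], [v_4], [v_5], [v_6]
  1-simplices (9): [v_0,v_1], [v_0,v_2], [v_0,v_3], [v_0,v_4], [v_0,v_5], [v_0,v_6], [v_1,v_6], [v_2,v_4], [v_3,v_5]

so the chain groups are C_0 ≅ Z^7, C_1 ≅ Z^9.

Boundary ∂_1: C_1 → C_0 sends each edge [p,q] (with p < q) to q − p.
The 7×9 boundary matrix has rank 6 and Smith normal form diag(1,1,1,1,1,1).

From H_k ≅ ker(∂_k) / im(∂_{k+1}) we obtain:

  H_0: rank C_0 − rank ∂_1 = 7 − 6 = 1, and the invariant factors of ∂_1 are all 1, so H_0 ≅ Z.
  H_1: rank ker ∂_1 − rank ∂_2 = (9 − 6) − 0 = 3, and there is no ∂_2, so H_1 ≅ Z^3.

H_0 = Z,  H_1 = Z^3.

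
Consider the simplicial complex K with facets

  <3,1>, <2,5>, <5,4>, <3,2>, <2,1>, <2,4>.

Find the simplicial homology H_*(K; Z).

K has 5 vertices, 6 edges.
rank ∂_0 = 0, rank ∂_1 = 4 ⇒ b_0 = 5 − 0 − 4 = 1; all invariant factors of ∂_1 are 1 so no torsion. So H_0 ≅ Z.
rank ∂_1 = 4, rank ∂_2 = 0 ⇒ b_1 = 6 − 4 − 0 = 2. So H_1 ≅ Z^2.

H_0 ≅ Z,  H_1 ≅ Z^2.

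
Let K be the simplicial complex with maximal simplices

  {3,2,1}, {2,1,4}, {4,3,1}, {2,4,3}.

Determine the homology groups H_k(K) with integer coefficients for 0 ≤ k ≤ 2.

H_0 ≅ Z,  H_1 = 0,  H_2 ≅ Z.

Fix the vertex order 1 < 2 < 3 < 4 and write every simplex with vertices in increasing order. Then dim K = 2 and the simplices of K are:

  0-simplices (4): [1], [2], [3], [4]
  1-simplices (6): [1,2], [1,3], [1,4], [2,3], [2,4], [3,4]
  2-simplices (4): [1,2,3], [1,2,4], [1,3,4], [2,3,4]

giving chain groups C_0 ≅ Z^4, C_1 ≅ Z^6, C_2 ≅ Z^4.

∂_1: C_1 → C_0 is given by ∂[p,q] = [q] − [p].
This gives a 4×6 integer matrix of rank 3; reducing to Smith normal form yields diagonal entries (1,1,1).

Boundary ∂_2: C_2 → C_1 sends each 2-simplex [p,q,r] to [q,r] − [p,r] + [p,q]. For instance
  ∂[1,3,4] = [3,4] − [1,4] + [1,3],
  ∂[2,3,4] = [3,4] − [2,4] + [2,3].
This gives a 6×4 integer matrix of rank 3; reducing to Smith normal form yields diagonal entries (1,1,1).

From H_k ≅ ker(∂_k) / im(∂_{k+1}) we obtain:

  H_0: rank C_0 − rank ∂_1 = 4 − 3 = 1, and the invariant factors of ∂_1 are all 1, so H_0 = Z.
  H_1: rank ker ∂_1 − rank ∂_2 = (6 − 3) − 3 = 0, and the invariant factors of ∂_2 are all 1, so H_1 = 0.
  H_2: rank ker ∂_2 − rank ∂_3 = (4 − 3) − 0 = 1, and there is no ∂_3, so H_2 = Z.

(K is a triangulation of the 2-sphere S^2.)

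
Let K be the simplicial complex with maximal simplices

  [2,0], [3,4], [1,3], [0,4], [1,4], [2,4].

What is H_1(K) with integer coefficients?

Take the total order 0 < 1 < 2 < 3 < 4 on the vertex set. Then K (dimension 1) consists of the simplices:

  0-simplices (5): [0], [1], [2], [3], [4]
  1-simplices (6): [0,2], [0,4], [1,3], [1,4], [2,4], [3,4]

giving chain groups C_0 ≅ Z^5, C_1 ≅ Z^6.

The boundary map ∂_1: C_1 → C_0 maps an edge to its endpoints' difference, ∂[p,q] = q − p. For instance
  ∂[3,4] = [4] − [3].
The resulting 5×6 matrix has rank 4, and its Smith normal form has invariant factors (1,1,1,1).

From H_k ≅ ker(∂_k) / im(∂_{k+1}) we obtain:

  H_1: rank ker ∂_1 − rank ∂_2 = (6 − 4) − 0 = 2, and there is no ∂_2, so H_1 ≅ Z^2.

H_1 = Z^2.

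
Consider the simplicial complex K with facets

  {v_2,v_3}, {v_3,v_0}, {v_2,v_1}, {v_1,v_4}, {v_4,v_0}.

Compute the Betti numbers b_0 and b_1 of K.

K has 5 vertices, 5 edges.
rank ∂_0 = 0, rank ∂_1 = 4 ⇒ b_0 = 5 − 0 − 4 = 1; all invariant factors of ∂_1 are 1 so no torsion. So H_0 = Z.
rank ∂_1 = 4, rank ∂_2 = 0 ⇒ b_1 = 5 − 4 − 0 = 1. So H_1 = Z.

b_0 = 1, b_1 = 1.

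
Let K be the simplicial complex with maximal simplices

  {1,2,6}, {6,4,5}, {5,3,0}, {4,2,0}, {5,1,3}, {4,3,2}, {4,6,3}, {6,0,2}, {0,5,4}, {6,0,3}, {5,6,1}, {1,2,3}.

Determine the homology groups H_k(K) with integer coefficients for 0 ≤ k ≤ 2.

Order the vertices as 0 < 1 < 2 < 3 < 4 < 5 < 6. Listing each simplex with vertices in this order, K has dimension 2 with simplices:

  0-simplices (7): [0], [1], [2], [3], [4], [5], [6]
  1-simplices (18): [0,2], [0,3], [0,4], [0,5], [0,6], [1,2], [1,3], [1,5], [1,6], [2,3], [2,4], [2,6], [3,4], [3,5], [3,6], [4,5], [4,6], [5,6]
  2-simplices (12): [0,2,4], [0,2,6], [0,3,5], [0,3,6], [0,4,5], [1,2,3], [1,2,6], [1,3,5], [1,5,6], [2,3,4], [3,4,6], [4,5,6]

Hence C_0 ≅ Z^7, C_1 ≅ Z^18, C_2 ≅ Z^12.

∂_1: C_1 → C_0 sends each edge [p,q] (with p < q) to q − p.
This gives a 7×18 integer matrix of rank 6; reducing to Smith normal form yields diagonal entries (1,1,1,1,1,1).

The boundary map ∂_2: C_2 → C_1 maps a triangle to the signed sum of its edges. For instance
  ∂[1,5,6] = [5,6] − [1,6] + [1,5],
  ∂[3,4,6] = [4,6] − [3,6] + [3,4].
This gives a 18×12 integer matrix of rank 12; reducing to Smith normal form yields diagonal entries (1,1,1,1,1,1,1,1,1,1,1,2).

Now H_k = ker ∂_k / im ∂_{k+1}, so:

  H_0: rank C_0 − rank ∂_1 = 7 − 6 = 1, and the invariant factors of ∂_1 are all 1, so H_0 ≅ Z.
  H_1: rank ker ∂_1 − rank ∂_2 = (18 − 6) − 12 = 0, and ∂_2 has invariant factor 2 > 1, so H_1 ≅ Z_2.
  H_2: rank ker ∂_2 − rank ∂_3 = (12 − 12) − 0 = 0, and there is no ∂_3, so H_2 ≅ 0.

(K is a triangulation of the real projective plane RP^2.)

H_0 ≅ Z,  H_1 ≅ Z_2,  H_2 = 0.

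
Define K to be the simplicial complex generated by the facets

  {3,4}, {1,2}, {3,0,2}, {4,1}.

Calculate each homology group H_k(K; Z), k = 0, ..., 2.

H_0 ≅ Z,  H_1 ≅ Z,  H_2 = 0.

K has 5 vertices, 6 edges, 1 triangle.
rank ∂_0 = 0, rank ∂_1 = 4 ⇒ b_0 = 5 − 0 − 4 = 1; all invariant factors of ∂_1 are 1 so no torsion. So H_0 = Z.
rank ∂_1 = 4, rank ∂_2 = 1 ⇒ b_1 = 6 − 4 − 1 = 1; all invariant factors of ∂_2 are 1 so no torsion. So H_1 = Z.
rank ∂_2 = 1, rank ∂_3 = 0 ⇒ b_2 = 1 − 1 − 0 = 0. So H_2 = 0.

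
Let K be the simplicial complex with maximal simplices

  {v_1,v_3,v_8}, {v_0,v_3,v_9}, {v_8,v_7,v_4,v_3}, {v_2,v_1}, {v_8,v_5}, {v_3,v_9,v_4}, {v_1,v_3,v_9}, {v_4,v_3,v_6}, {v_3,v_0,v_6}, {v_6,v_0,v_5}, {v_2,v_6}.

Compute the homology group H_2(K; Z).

H_2 ≅ 0.

Fix the vertex order v_0 < v_1 < v_2 < v_3 < v_4 < v_5 < v_6 < v_7 < v_8 < v_9 and write every simplex with vertices in increasing order. Then dim K = 3 and the simplices of K are:

  0-simplices (10): [v_0], [v_1], [v_2], [v_3], [v_4], [v_5], [v_6], [v_7], [v_8], [v_9]
  1-simplices (21): (21 of them)
  2-simplices (11): (11 of them)
  3-simplices (1): [v_3,v_4,v_7,v_8]

Hence C_0 ≅ Z^10, C_1 ≅ Z^21, C_2 ≅ Z^11, C_3 ≅ Z^1.

Boundary ∂_1: C_1 → C_0 is given by ∂[p,q] = [q] − [p].
The 10×21 boundary matrix has rank 9 and Smith normal form diag(1,1,1,1,1,1,1,1,1).

Boundary ∂_2: C_2 → C_1 acts by ∂[p,q,r] = [q,r] − [p,r] + [p,q]. For instance
  ∂[v_3,v_4,v_9] = [v_4,v_9] − [v_3,v_9] + [v_3,v_4],
  ∂[v_3,v_4,v_8] = [v_4,v_8] − [v_3,v_8] + [v_3,v_4].
As a 21×11 matrix over Z this has rank 10, with invariant factors (1,1,1,1,1,1,1,1,1,1).

The boundary map ∂_3: C_3 → C_2 sends each 3-simplex σ to the alternating sum Σ_i (−1)^i (σ with its i-th vertex removed). For instance
  ∂[v_3,v_4,v_7,v_8] = [v_4,v_7,v_8] − [v_3,v_7,v_8] + [v_3,v_4,v_8] − [v_3,v_4,v_7].
This gives a 11×1 integer matrix of rank 1; reducing to Smith normal form yields diagonal entries (1).

From H_k ≅ ker(∂_k) / im(∂_{k+1}) we obtain:

  H_2: rank ker ∂_2 − rank ∂_3 = (11 − 10) − 1 = 0, and the invariant factors of ∂_3 are all 1, so H_2 ≅ 0.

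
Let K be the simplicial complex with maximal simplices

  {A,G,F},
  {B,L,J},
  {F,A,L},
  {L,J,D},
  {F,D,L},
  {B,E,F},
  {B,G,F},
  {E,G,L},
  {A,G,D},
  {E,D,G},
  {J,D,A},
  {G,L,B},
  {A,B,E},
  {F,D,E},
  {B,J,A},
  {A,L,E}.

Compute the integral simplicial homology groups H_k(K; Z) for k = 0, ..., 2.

Order the vertices as A < B < D < E < F < G < J < L. Listing each simplex with vertices in this order, K has dimension 2 with simplices:

  0-simplices (8): A, B, D, E, F, G, J, L
  1-simplices (24): AB, AD, AE, AF, AG, AJ, AL, BE, BF, BG, BJ, BL, DE, DF, DG, DJ, DL, EF, EG, EL, FG, FL, GL, JL
  2-simplices (16): ABE, ABJ, ADG, ADJ, AEL, AFG, AFL, BEF, BFG, BGL, BJL, DEF, DEG, DFL, DJL, EGL

so the chain groups are C_0 ≅ Z^8, C_1 ≅ Z^24, C_2 ≅ Z^16.

Boundary ∂_1: C_1 → C_0 is given by ∂[p,q] = [q] − [p].
The resulting 8×24 matrix has rank 7, and its Smith normal form has invariant factors (1,1,1,1,1,1,1).

The boundary map ∂_2: C_2 → C_1 sends each 2-simplex [p,q,r] to [q,r] − [p,r] + [p,q]. For instance
  ∂DJL = JL − DL + DJ,
  ∂BGL = GL − BL + BG.
This gives a 24×16 integer matrix of rank 15; reducing to Smith normal form yields diagonal entries (1,1,1,1,1,1,1,1,1,1,1,1,1,1,1).

Computing H_k = (kernel of ∂_k) / (image of ∂_{k+1}):

  H_0: rank C_0 − rank ∂_1 = 8 − 7 = 1, and the invariant factors of ∂_1 are all 1, so H_0 = Z.
  H_1: rank ker ∂_1 − rank ∂_2 = (24 − 7) − 15 = 2, and the invariant factors of ∂_2 are all 1, so H_1 = Z^2.
  H_2: rank ker ∂_2 − rank ∂_3 = (16 − 15) − 0 = 1, and there is no ∂_3, so H_2 = Z.

(K is a triangulation of the torus T^2.)

H_0 = Z,  H_1 = Z^2,  H_2 = Z.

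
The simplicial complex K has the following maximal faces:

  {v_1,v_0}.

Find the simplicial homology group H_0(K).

Fix the vertex order v_0 < v_1 and write every simplex with vertices in increasing order. Then dim K = 1 and the simplices of K are:

  0-simplices (2): [v_0], [v_1]
  1-simplices (1): [v_0,v_1]

so the chain groups are C_0 ≅ Z^2, C_1 ≅ Z^1.

Boundary ∂_1: C_1 → C_0 is given by ∂[p,q] = [q] − [p]. For instance
  ∂[v_0,v_1] = [v_1] − [v_0].
The resulting 2×1 matrix has rank 1, and its Smith normal form has invariant factors (1).

Computing H_k = (kernel of ∂_k) / (image of ∂_{k+1}):

  H_0: rank C_0 − rank ∂_1 = 2 − 1 = 1, and the invariant factors of ∂_1 are all 1, so H_0 ≅ Z.

(K is a triangulation of the 1-simplex.)

H_0 = Z.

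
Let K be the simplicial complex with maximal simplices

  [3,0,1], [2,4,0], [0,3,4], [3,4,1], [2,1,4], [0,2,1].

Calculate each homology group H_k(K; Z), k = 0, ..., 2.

Take the total order 0 < 1 < 2 < 3 < 4 on the vertex set. Then K (dimension 2) consists of the simplices:

  0-simplices (5): [0], [1], [2], [3], [4]
  1-simplices (9): [0,1], [0,2], [0,3], [0,4], [1,2], [1,3], [1,4], [2,4], [3,4]
  2-simplices (6): [0,1,2], [0,1,3], [0,2,4], [0,3,4], [1,2,4], [1,3,4]

Hence C_0 ≅ Z^5, C_1 ≅ Z^9, C_2 ≅ Z^6.

∂_1: C_1 → C_0 maps an edge to its endpoints' difference, ∂[p,q] = q − p. For instance
  ∂[0,2] = [2] − [0].
As a 5×9 matrix over Z this has rank 4, with invariant factors (1,1,1,1).

Boundary ∂_2: C_2 → C_1 sends each 2-simplex [p,q,r] to [q,r] − [p,r] + [p,q]. For instance
  ∂[0,1,3] = [1,3] − [0,3] + [0,1],
  ∂[0,2,4] = [2,4] − [0,4] + [0,2].
The 9×6 boundary matrix has rank 5 and Smith normal form diag(1,1,1,1,1).

Reading off H_k = ker ∂_k / im ∂_{k+1}:

  H_0: rank C_0 − rank ∂_1 = 5 − 4 = 1, and the invariant factors of ∂_1 are all 1, so H_0 = Z.
  H_1: rank ker ∂_1 − rank ∂_2 = (9 − 4) − 5 = 0, and the invariant factors of ∂_2 are all 1, so H_1 = 0.
  H_2: rank ker ∂_2 − rank ∂_3 = (6 − 5) − 0 = 1, and there is no ∂_3, so H_2 = Z.

H_0 = Z,  H_1 = 0,  H_2 = Z.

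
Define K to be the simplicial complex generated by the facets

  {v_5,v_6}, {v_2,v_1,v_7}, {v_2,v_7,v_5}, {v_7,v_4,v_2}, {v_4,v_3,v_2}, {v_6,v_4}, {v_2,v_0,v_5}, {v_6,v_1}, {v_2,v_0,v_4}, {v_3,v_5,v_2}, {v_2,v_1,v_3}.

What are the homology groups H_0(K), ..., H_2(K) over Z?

H_0 ≅ Z,  H_1 ≅ Z^2,  H_2 = 0.

We work with the vertex ordering v_0 < v_1 < v_2 < v_3 < v_4 < v_5 < v_6 < v_7. The simplices of K, each written with vertices in increasing order, are:

  0-simplices (8): [v_0], [v_1], [v_2], [v_3], [v_4], [v_5], [v_6], [v_7]
  1-simplices (17): (17 of them)
  2-simplices (8): [v_0,v_2,v_4], [v_0,v_2,v_5], [v_1,v_2,v_3], [v_1,v_2,v_7], [v_2,v_3,v_4], [v_2,v_3,v_5], [v_2,v_4,v_7], [v_2,v_5,v_7]

Hence C_0 ≅ Z^8, C_1 ≅ Z^17, C_2 ≅ Z^8.

Boundary ∂_1: C_1 → C_0 sends each edge [p,q] (with p < q) to q − p. For instance
  ∂[v_1,v_2] = [v_2] − [v_1].
The 8×17 boundary matrix has rank 7 and Smith normal form diag(1,1,1,1,1,1,1).

∂_2: C_2 → C_1 acts by ∂[p,q,r] = [q,r] − [p,r] + [p,q]. For instance
  ∂[v_0,v_2,v_5] = [v_2,v_5] − [v_0,v_5] + [v_0,v_2],
  ∂[v_1,v_2,v_3] = [v_2,v_3] − [v_1,v_3] + [v_1,v_2].
The 17×8 boundary matrix has rank 8 and Smith normal form diag(1,1,1,1,1,1,1,1).

Computing H_k = (kernel of ∂_k) / (image of ∂_{k+1}):

  H_0: rank C_0 − rank ∂_1 = 8 − 7 = 1, and the invariant factors of ∂_1 are all 1, so H_0 ≅ Z.
  H_1: rank ker ∂_1 − rank ∂_2 = (17 − 7) − 8 = 2, and the invariant factors of ∂_2 are all 1, so H_1 ≅ Z^2.
  H_2: rank ker ∂_2 − rank ∂_3 = (8 − 8) − 0 = 0, and there is no ∂_3, so H_2 ≅ 0.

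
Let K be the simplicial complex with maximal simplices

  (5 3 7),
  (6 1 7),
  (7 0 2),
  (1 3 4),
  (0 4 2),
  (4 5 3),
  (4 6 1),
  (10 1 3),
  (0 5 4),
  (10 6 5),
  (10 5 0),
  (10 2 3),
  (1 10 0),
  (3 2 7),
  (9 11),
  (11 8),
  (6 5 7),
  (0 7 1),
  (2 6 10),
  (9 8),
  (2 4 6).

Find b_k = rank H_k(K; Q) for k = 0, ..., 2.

b_0 = 2, b_1 = 3, b_2 = 1.

Take the total order 0 < 1 < 2 < 3 < 4 < 5 < 6 < 7 < 8 < 9 < 10 < 11 on the vertex set. Then K (dimension 2) consists of the simplices:

  0-simplices (12): [0], [1], [2], [3], [4], [5], [6], [7], [8], [9], [10], [11]
  1-simplices (30): (30 of them)
  2-simplices (18): (18 of them)

Hence C_0 ≅ Z^12, C_1 ≅ Z^30, C_2 ≅ Z^18.

∂_1: C_1 → C_0 maps an edge to its endpoints' difference, ∂[p,q] = q − p.
The resulting 12×30 matrix has rank 10, and its Smith normal form has invariant factors (1,1,1,1,1,1,1,1,1,1).

Boundary ∂_2: C_2 → C_1 acts by ∂[p,q,r] = [q,r] − [p,r] + [p,q]. For instance
  ∂[1,3,4] = [3,4] − [1,4] + [1,3],
  ∂[0,2,7] = [2,7] − [0,7] + [0,2].
As a 30×18 matrix over Z this has rank 17, with invariant factors (1,1,1,1,1,1,1,1,1,1,1,1,1,1,1,1,1).

Now H_k = ker ∂_k / im ∂_{k+1}, so:

  H_0: rank C_0 − rank ∂_1 = 12 − 10 = 2, and the invariant factors of ∂_1 are all 1, so H_0 = Z^2.
  H_1: rank ker ∂_1 − rank ∂_2 = (30 − 10) − 17 = 3, and the invariant factors of ∂_2 are all 1, so H_1 = Z^3.
  H_2: rank ker ∂_2 − rank ∂_3 = (18 − 17) − 0 = 1, and there is no ∂_3, so H_2 = Z.

As a check, the Euler characteristic is 12 − 30 + 18 = 0, which agrees with 2 − 3 + 1 = 0.
(K is a triangulation of the disjoint union of the torus T^2 and the circle S^1.)

Hence the Betti numbers are b_0 = 2, b_1 = 3, b_2 = 1.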